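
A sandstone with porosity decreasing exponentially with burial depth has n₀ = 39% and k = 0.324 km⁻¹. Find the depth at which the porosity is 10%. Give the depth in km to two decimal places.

4.20 km

Invert Athy's law: Z = ln(n₀/n) / k
Z = ln(0.39/0.1) / 0.324 = ln(3.9) / 0.324 = 1.3610 / 0.324 = 4.201 km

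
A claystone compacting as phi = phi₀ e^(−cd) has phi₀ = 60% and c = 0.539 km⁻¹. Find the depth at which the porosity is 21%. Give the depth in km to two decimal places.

Invert Athy's law: d = ln(phi₀/phi) / c
d = ln(0.6/0.21) / 0.539 = ln(2.857) / 0.539 = 1.0498 / 0.539 = 1.948 km

1.95 km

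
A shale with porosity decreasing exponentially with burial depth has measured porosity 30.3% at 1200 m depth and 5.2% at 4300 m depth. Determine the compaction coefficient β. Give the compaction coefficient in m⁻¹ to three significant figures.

Working in km (1 km = 1000 m; β in km⁻¹ = β in m⁻¹ × 1000):
Athy: n(d) = n₀ e^(−βd) ⇒ n₁/n₂ = e^{β(d₂−d₁)} ⇒ β = ln(n₁/n₂)/(d₂−d₁)
β = ln(0.303/0.052) / (4.3 − 1.2) = ln(5.827) / 3.1 = 1.7625 / 3.1 = 0.5685 km⁻¹

0.000569 m⁻¹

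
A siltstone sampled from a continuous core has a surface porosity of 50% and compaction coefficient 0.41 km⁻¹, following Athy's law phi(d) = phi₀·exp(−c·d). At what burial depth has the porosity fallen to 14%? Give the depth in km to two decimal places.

Invert Athy's law: d = ln(phi₀/phi) / c
d = ln(0.5/0.14) / 0.41 = ln(3.571) / 0.41 = 1.2730 / 0.41 = 3.105 km

3.10 km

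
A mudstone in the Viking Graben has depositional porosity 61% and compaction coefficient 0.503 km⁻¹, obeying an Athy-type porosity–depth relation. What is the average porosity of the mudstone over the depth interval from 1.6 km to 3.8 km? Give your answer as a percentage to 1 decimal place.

16.5%

⟨n⟩ = (1/(Z₂−Z₁)) ∫ n₀ e^(−βZ) dZ = n₀·(e^(−β·Z₁) − e^(−β·Z₂)) / (β·(Z₂−Z₁))
e^(−0.503×1.6) = 0.4472; e^(−0.503×3.8) = 0.1479
⟨n⟩ = 0.61 × (0.4472 − 0.1479) / (0.503 × 2.2) = 0.61 × 0.2705 = 0.1650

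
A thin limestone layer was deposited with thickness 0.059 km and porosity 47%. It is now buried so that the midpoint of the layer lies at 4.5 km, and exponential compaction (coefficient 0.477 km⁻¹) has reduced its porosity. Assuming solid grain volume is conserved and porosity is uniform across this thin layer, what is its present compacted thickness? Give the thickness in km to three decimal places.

Porosity at 4.5 km: phi = 0.47·exp(−0.477×4.5) = 0.0549
Solid-volume conservation: h(1−phi) = h₀(1−phi₀) ⇒ h = h₀·(1−phi₀)/(1−phi)
h = 0.059 × (1 − 0.47)/(1 − 0.0549) = 0.059 × 0.5608 = 0.0331 km

0.033 km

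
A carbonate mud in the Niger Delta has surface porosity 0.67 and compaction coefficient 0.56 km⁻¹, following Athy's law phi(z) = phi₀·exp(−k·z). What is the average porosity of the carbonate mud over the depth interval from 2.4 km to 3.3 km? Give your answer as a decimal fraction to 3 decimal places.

0.137

⟨phi⟩ = (1/(z₂−z₁)) ∫ phi₀ e^(−kz) dz = phi₀·(e^(−k·z₁) − e^(−k·z₂)) / (k·(z₂−z₁))
e^(−0.56×2.4) = 0.2608; e^(−0.56×3.3) = 0.1576
⟨phi⟩ = 0.67 × (0.2608 − 0.1576) / (0.56 × 0.9) = 0.67 × 0.2049 = 0.1373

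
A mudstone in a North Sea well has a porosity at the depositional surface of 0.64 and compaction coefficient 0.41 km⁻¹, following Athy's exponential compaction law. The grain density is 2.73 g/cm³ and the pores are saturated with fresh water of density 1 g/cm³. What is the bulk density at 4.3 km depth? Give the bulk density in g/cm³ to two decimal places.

Porosity at depth: φ = 0.64·exp(−0.41×4.3) = 0.64×0.1715 = 0.1098
Bulk density: ρ_b = (1−φ)ρ_g + φ·ρ_f = 0.8902×2.73 + 0.1098×1
       = 2.430 + 0.110 = 2.540 g/cm³

2.54 g/cm³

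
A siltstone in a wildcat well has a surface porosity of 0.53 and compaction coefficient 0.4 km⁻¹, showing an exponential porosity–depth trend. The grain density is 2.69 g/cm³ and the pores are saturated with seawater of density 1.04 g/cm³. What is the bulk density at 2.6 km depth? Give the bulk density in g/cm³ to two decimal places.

2.38 g/cm³

Porosity at depth: n = 0.53·exp(−0.4×2.6) = 0.53×0.3535 = 0.1873
Bulk density: ρ_b = (1−n)ρ_g + n·ρ_f = 0.8127×2.69 + 0.1873×1.04
       = 2.186 + 0.195 = 2.381 g/cm³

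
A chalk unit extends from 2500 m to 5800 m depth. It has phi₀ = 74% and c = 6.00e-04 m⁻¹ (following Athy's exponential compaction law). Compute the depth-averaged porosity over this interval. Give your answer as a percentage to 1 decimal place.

Working in km (1 km = 1000 m; c in km⁻¹ = c in m⁻¹ × 1000):
⟨phi⟩ = (1/(d₂−d₁)) ∫ phi₀ e^(−cd) dd = phi₀·(e^(−c·d₁) − e^(−c·d₂)) / (c·(d₂−d₁))
e^(−0.6×2.5) = 0.2231; e^(−0.6×5.8) = 0.0308
⟨phi⟩ = 0.74 × (0.2231 − 0.0308) / (0.6 × 3.3) = 0.74 × 0.0971 = 0.0719

7.2%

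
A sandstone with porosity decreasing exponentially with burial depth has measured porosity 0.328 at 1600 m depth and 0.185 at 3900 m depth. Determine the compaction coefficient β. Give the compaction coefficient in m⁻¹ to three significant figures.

0.000249 m⁻¹

Working in km (1 km = 1000 m; β in km⁻¹ = β in m⁻¹ × 1000):
Athy: φ(z) = φ₀ e^(−βz) ⇒ φ₁/φ₂ = e^{β(z₂−z₁)} ⇒ β = ln(φ₁/φ₂)/(z₂−z₁)
β = ln(0.328/0.185) / (3.9 − 1.6) = ln(1.773) / 2.3 = 0.5727 / 2.3 = 0.249 km⁻¹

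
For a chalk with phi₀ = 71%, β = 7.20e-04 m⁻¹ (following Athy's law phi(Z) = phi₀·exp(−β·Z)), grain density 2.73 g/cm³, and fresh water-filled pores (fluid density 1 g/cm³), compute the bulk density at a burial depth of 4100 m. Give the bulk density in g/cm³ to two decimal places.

2.67 g/cm³

Working in km (1 km = 1000 m; β in km⁻¹ = β in m⁻¹ × 1000):
Porosity at depth: phi = 0.71·exp(−0.72×4.1) = 0.71×0.0522 = 0.0371
Bulk density: ρ_b = (1−phi)ρ_g + phi·ρ_f = 0.9629×2.73 + 0.0371×1
       = 2.629 + 0.037 = 2.666 g/cm³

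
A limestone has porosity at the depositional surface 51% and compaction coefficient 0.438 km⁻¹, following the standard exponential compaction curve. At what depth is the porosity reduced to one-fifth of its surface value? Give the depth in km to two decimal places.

φ/φ₀ = 1/5 ⇒ exp(−β·z) = 1/5 ⇒ z = ln(5) / β
z = 1.6094 / 0.438 = 3.675 km

3.67 km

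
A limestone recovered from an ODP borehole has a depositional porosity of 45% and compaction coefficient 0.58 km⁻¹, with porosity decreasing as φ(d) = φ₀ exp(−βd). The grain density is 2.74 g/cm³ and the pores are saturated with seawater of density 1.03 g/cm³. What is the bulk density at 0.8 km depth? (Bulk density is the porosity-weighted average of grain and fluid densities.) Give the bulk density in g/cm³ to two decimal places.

Porosity at depth: φ = 0.45·exp(−0.58×0.8) = 0.45×0.6288 = 0.2829
Bulk density: ρ_b = (1−φ)ρ_g + φ·ρ_f = 0.7171×2.74 + 0.2829×1.03
       = 1.965 + 0.291 = 2.256 g/cm³

2.26 g/cm³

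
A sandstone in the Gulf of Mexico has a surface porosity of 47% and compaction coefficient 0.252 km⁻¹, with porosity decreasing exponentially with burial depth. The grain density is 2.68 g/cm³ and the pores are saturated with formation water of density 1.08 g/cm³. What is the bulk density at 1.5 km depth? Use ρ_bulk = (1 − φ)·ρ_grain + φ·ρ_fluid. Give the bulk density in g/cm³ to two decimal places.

Porosity at depth: phi = 0.47·exp(−0.252×1.5) = 0.47×0.6852 = 0.3221
Bulk density: ρ_b = (1−phi)ρ_g + phi·ρ_f = 0.6779×2.68 + 0.3221×1.08
       = 1.817 + 0.348 = 2.165 g/cm³

2.16 g/cm³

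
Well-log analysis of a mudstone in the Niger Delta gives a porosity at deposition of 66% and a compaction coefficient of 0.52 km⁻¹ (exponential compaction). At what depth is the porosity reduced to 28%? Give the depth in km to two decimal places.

Invert Athy's law: z = ln(phi₀/phi) / β
z = ln(0.66/0.28) / 0.52 = ln(2.357) / 0.52 = 0.8575 / 0.52 = 1.649 km

1.65 km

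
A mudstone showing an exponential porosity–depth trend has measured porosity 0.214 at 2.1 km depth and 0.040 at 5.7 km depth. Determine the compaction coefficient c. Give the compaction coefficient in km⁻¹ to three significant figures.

0.466 km⁻¹

Athy: n(d) = n₀ e^(−cd) ⇒ n₁/n₂ = e^{c(d₂−d₁)} ⇒ c = ln(n₁/n₂)/(d₂−d₁)
c = ln(0.214/0.04) / (5.7 − 2.1) = ln(5.35) / 3.6 = 1.6771 / 3.6 = 0.4659 km⁻¹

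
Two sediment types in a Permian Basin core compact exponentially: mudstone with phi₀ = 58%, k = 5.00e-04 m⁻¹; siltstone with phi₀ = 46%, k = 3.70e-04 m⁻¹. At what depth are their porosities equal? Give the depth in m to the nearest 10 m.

Working in km (1 km = 1000 m; k in km⁻¹ = k in m⁻¹ × 1000):
Set phi₀ₐ e^(−kₐd) = phi₀ᵦ e^(−kᵦd) ⇒ ln(phi₀ₐ/phi₀ᵦ) = (kₐ − kᵦ)·d
d = ln(0.58/0.46) / (0.5 − 0.37) = 0.2318 / 0.13 = 1.783 km

1780 m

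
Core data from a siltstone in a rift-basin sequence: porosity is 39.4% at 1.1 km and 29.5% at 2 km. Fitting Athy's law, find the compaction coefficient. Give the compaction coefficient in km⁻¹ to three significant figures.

0.322 km⁻¹

Athy: n(z) = n₀ e^(−kz) ⇒ n₁/n₂ = e^{k(z₂−z₁)} ⇒ k = ln(n₁/n₂)/(z₂−z₁)
k = ln(0.394/0.295) / (2 − 1.1) = ln(1.336) / 0.9 = 0.2894 / 0.9 = 0.3215 km⁻¹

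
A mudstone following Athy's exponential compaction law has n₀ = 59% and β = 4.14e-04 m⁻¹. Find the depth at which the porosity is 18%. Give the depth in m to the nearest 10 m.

Working in km (1 km = 1000 m; β in km⁻¹ = β in m⁻¹ × 1000):
Invert Athy's law: d = ln(n₀/n) / β
d = ln(0.59/0.18) / 0.414 = ln(3.278) / 0.414 = 1.1872 / 0.414 = 2.868 km

2870 m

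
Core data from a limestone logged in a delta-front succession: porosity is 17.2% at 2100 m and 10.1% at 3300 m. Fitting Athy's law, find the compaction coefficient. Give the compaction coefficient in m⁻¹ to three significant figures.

0.000444 m⁻¹

Working in km (1 km = 1000 m; c in km⁻¹ = c in m⁻¹ × 1000):
Athy: n(Z) = n₀ e^(−cZ) ⇒ n₁/n₂ = e^{c(Z₂−Z₁)} ⇒ c = ln(n₁/n₂)/(Z₂−Z₁)
c = ln(0.172/0.101) / (3.3 − 2.1) = ln(1.703) / 1.2 = 0.5324 / 1.2 = 0.4436 km⁻¹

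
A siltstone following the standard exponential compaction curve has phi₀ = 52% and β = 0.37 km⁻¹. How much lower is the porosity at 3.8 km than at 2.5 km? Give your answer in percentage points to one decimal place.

7.9 percentage points

phi(2.5) = 0.52·e^(−0.37×2.5) = 0.2062
phi(3.8) = 0.52·e^(−0.37×3.8) = 0.1275
Δphi = 0.2062 − 0.1275 = 0.0787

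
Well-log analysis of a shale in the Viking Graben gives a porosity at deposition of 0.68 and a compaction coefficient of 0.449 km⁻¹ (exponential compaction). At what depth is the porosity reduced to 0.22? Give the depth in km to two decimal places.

Invert Athy's law: d = ln(n₀/n) / β
d = ln(0.68/0.22) / 0.449 = ln(3.091) / 0.449 = 1.1285 / 0.449 = 2.513 km

2.51 km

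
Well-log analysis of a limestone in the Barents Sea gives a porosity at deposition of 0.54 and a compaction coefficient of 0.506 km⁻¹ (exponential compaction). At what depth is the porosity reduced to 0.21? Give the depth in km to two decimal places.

1.87 km

Invert Athy's law: d = ln(n₀/n) / c
d = ln(0.54/0.21) / 0.506 = ln(2.571) / 0.506 = 0.9445 / 0.506 = 1.867 km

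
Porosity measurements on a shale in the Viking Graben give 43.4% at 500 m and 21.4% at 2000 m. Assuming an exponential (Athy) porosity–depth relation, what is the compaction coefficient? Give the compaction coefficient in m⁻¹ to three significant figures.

0.000471 m⁻¹

Working in km (1 km = 1000 m; β in km⁻¹ = β in m⁻¹ × 1000):
Athy: n(d) = n₀ e^(−βd) ⇒ n₁/n₂ = e^{β(d₂−d₁)} ⇒ β = ln(n₁/n₂)/(d₂−d₁)
β = ln(0.434/0.214) / (2 − 0.5) = ln(2.028) / 1.5 = 0.7071 / 1.5 = 0.4714 km⁻¹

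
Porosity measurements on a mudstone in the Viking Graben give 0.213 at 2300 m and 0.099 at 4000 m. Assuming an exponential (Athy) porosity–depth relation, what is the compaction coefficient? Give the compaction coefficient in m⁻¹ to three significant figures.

0.000451 m⁻¹

Working in km (1 km = 1000 m; k in km⁻¹ = k in m⁻¹ × 1000):
Athy: n(Z) = n₀ e^(−kZ) ⇒ n₁/n₂ = e^{k(Z₂−Z₁)} ⇒ k = ln(n₁/n₂)/(Z₂−Z₁)
k = ln(0.213/0.099) / (4 − 2.3) = ln(2.152) / 1.7 = 0.7662 / 1.7 = 0.4507 km⁻¹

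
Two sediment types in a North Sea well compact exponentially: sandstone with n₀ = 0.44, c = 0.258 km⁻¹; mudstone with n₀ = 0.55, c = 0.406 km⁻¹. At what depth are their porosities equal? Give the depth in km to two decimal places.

1.51 km

Set n₀ₐ e^(−cₐz) = n₀ᵦ e^(−cᵦz) ⇒ ln(n₀ₐ/n₀ᵦ) = (cₐ − cᵦ)·z
z = ln(0.44/0.55) / (0.258 − 0.406) = -0.2231 / -0.148 = 1.508 km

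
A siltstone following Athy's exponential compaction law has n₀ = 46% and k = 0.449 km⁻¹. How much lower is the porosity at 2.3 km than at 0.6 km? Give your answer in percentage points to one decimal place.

18.8 percentage points

n(0.6) = 0.46·e^(−0.449×0.6) = 0.3514
n(2.3) = 0.46·e^(−0.449×2.3) = 0.1638
Δn = 0.3514 − 0.1638 = 0.1876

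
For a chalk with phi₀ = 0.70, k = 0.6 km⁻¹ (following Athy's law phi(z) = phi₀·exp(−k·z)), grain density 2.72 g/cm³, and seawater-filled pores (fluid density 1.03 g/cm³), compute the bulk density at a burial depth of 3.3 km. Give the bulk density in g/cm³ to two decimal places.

Porosity at depth: phi = 0.7·exp(−0.6×3.3) = 0.7×0.1381 = 0.0966
Bulk density: ρ_b = (1−phi)ρ_g + phi·ρ_f = 0.9034×2.72 + 0.0966×1.03
       = 2.457 + 0.100 = 2.557 g/cm³

2.56 g/cm³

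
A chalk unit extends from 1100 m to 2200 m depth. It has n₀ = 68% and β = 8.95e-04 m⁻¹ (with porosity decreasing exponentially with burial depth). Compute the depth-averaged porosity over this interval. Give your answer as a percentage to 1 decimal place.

Working in km (1 km = 1000 m; β in km⁻¹ = β in m⁻¹ × 1000):
⟨n⟩ = (1/(z₂−z₁)) ∫ n₀ e^(−βz) dz = n₀·(e^(−β·z₁) − e^(−β·z₂)) / (β·(z₂−z₁))
e^(−0.895×1.1) = 0.3736; e^(−0.895×2.2) = 0.1396
⟨n⟩ = 0.68 × (0.3736 − 0.1396) / (0.895 × 1.1) = 0.68 × 0.2377 = 0.1616

16.2%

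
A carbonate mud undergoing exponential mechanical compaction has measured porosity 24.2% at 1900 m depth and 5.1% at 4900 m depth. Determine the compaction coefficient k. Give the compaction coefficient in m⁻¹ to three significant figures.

0.000519 m⁻¹

Working in km (1 km = 1000 m; k in km⁻¹ = k in m⁻¹ × 1000):
Athy: φ(z) = φ₀ e^(−kz) ⇒ φ₁/φ₂ = e^{k(z₂−z₁)} ⇒ k = ln(φ₁/φ₂)/(z₂−z₁)
k = ln(0.242/0.051) / (4.9 − 1.9) = ln(4.745) / 3 = 1.5571 / 3 = 0.519 km⁻¹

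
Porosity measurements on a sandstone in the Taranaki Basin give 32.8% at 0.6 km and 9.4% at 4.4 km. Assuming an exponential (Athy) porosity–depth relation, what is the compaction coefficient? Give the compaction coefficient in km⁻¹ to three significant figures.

Athy: phi(z) = phi₀ e^(−cz) ⇒ phi₁/phi₂ = e^{c(z₂−z₁)} ⇒ c = ln(phi₁/phi₂)/(z₂−z₁)
c = ln(0.328/0.094) / (4.4 − 0.6) = ln(3.489) / 3.8 = 1.2497 / 3.8 = 0.3289 km⁻¹

0.329 km⁻¹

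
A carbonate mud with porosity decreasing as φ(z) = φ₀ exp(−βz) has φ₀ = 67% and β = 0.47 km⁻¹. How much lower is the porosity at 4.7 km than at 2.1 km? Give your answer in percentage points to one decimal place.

17.6 percentage points

φ(2.1) = 0.67·e^(−0.47×2.1) = 0.2497
φ(4.7) = 0.67·e^(−0.47×4.7) = 0.0736
Δφ = 0.2497 − 0.0736 = 0.1761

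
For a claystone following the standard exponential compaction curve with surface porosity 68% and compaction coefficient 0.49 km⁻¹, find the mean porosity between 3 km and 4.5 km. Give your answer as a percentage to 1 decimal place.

⟨φ⟩ = (1/(d₂−d₁)) ∫ φ₀ e^(−cd) dd = φ₀·(e^(−c·d₁) − e^(−c·d₂)) / (c·(d₂−d₁))
e^(−0.49×3) = 0.2299; e^(−0.49×4.5) = 0.1103
⟨φ⟩ = 0.68 × (0.2299 − 0.1103) / (0.49 × 1.5) = 0.68 × 0.1628 = 0.1107

11.1%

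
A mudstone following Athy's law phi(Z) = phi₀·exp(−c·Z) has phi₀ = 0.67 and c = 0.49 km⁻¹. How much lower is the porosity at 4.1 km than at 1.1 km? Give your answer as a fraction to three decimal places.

0.301

phi(1.1) = 0.67·e^(−0.49×1.1) = 0.3908
phi(4.1) = 0.67·e^(−0.49×4.1) = 0.0899
Δphi = 0.3908 − 0.0899 = 0.3010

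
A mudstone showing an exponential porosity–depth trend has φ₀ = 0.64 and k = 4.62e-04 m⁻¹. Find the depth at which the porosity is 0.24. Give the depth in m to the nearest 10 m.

Working in km (1 km = 1000 m; k in km⁻¹ = k in m⁻¹ × 1000):
Invert Athy's law: Z = ln(φ₀/φ) / k
Z = ln(0.64/0.24) / 0.462 = ln(2.667) / 0.462 = 0.9808 / 0.462 = 2.123 km

2120 m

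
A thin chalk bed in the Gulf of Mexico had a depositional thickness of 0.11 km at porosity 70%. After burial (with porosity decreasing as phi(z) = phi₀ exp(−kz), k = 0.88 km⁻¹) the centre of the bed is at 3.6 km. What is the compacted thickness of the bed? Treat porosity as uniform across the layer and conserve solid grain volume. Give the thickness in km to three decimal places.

Porosity at 3.6 km: phi = 0.7·exp(−0.88×3.6) = 0.0295
Solid-volume conservation: h(1−phi) = h₀(1−phi₀) ⇒ h = h₀·(1−phi₀)/(1−phi)
h = 0.11 × (1 − 0.7)/(1 − 0.0295) = 0.11 × 0.3091 = 0.0340 km

0.034 km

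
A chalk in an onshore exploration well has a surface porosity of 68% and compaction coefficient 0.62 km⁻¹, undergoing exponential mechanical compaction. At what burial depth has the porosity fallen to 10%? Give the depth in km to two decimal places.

Invert Athy's law: d = ln(φ₀/φ) / c
d = ln(0.68/0.1) / 0.62 = ln(6.8) / 0.62 = 1.9169 / 0.62 = 3.092 km

3.09 km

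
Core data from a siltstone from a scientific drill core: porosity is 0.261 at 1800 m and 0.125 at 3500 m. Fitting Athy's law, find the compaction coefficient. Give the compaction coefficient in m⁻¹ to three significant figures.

Working in km (1 km = 1000 m; k in km⁻¹ = k in m⁻¹ × 1000):
Athy: phi(z) = phi₀ e^(−kz) ⇒ phi₁/phi₂ = e^{k(z₂−z₁)} ⇒ k = ln(phi₁/phi₂)/(z₂−z₁)
k = ln(0.261/0.125) / (3.5 − 1.8) = ln(2.088) / 1.7 = 0.7362 / 1.7 = 0.4331 km⁻¹

0.000433 m⁻¹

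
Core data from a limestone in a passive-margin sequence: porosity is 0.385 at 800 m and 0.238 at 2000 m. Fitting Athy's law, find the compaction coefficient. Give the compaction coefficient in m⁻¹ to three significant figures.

0.000401 m⁻¹

Working in km (1 km = 1000 m; β in km⁻¹ = β in m⁻¹ × 1000):
Athy: n(z) = n₀ e^(−βz) ⇒ n₁/n₂ = e^{β(z₂−z₁)} ⇒ β = ln(n₁/n₂)/(z₂−z₁)
β = ln(0.385/0.238) / (2 − 0.8) = ln(1.618) / 1.2 = 0.4810 / 1.2 = 0.4008 km⁻¹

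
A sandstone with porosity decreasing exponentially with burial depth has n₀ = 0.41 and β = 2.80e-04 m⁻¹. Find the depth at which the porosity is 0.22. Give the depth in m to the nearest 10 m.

Working in km (1 km = 1000 m; β in km⁻¹ = β in m⁻¹ × 1000):
Invert Athy's law: z = ln(n₀/n) / β
z = ln(0.41/0.22) / 0.28 = ln(1.864) / 0.28 = 0.6225 / 0.28 = 2.223 km

2220 m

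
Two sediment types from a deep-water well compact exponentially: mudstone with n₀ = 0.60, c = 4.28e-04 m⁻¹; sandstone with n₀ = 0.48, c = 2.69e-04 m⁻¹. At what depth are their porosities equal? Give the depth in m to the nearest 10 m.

1400 m

Working in km (1 km = 1000 m; c in km⁻¹ = c in m⁻¹ × 1000):
Set n₀ₐ e^(−cₐz) = n₀ᵦ e^(−cᵦz) ⇒ ln(n₀ₐ/n₀ᵦ) = (cₐ − cᵦ)·z
z = ln(0.6/0.48) / (0.428 − 0.269) = 0.2231 / 0.159 = 1.403 km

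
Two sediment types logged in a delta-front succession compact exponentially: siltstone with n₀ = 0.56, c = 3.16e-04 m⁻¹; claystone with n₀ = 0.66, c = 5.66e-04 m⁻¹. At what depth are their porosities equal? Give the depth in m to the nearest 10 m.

Working in km (1 km = 1000 m; c in km⁻¹ = c in m⁻¹ × 1000):
Set n₀ₐ e^(−cₐZ) = n₀ᵦ e^(−cᵦZ) ⇒ ln(n₀ₐ/n₀ᵦ) = (cₐ − cᵦ)·Z
Z = ln(0.56/0.66) / (0.316 − 0.566) = -0.1643 / -0.25 = 0.657 km

660 m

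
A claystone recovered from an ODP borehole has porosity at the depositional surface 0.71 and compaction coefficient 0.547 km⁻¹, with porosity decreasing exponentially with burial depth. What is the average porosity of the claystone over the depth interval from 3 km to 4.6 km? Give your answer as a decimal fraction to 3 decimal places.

⟨φ⟩ = (1/(d₂−d₁)) ∫ φ₀ e^(−βd) dd = φ₀·(e^(−β·d₁) − e^(−β·d₂)) / (β·(d₂−d₁))
e^(−0.547×3) = 0.1938; e^(−0.547×4.6) = 0.0808
⟨φ⟩ = 0.71 × (0.1938 − 0.0808) / (0.547 × 1.6) = 0.71 × 0.1291 = 0.0917

0.092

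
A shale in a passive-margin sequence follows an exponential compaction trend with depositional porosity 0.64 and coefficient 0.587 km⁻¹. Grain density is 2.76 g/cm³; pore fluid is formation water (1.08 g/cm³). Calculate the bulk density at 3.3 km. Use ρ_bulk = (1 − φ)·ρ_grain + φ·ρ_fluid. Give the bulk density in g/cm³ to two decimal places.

2.61 g/cm³

Porosity at depth: n = 0.64·exp(−0.587×3.3) = 0.64×0.1441 = 0.0922
Bulk density: ρ_b = (1−n)ρ_g + n·ρ_f = 0.9078×2.76 + 0.0922×1.08
       = 2.505 + 0.100 = 2.605 g/cm³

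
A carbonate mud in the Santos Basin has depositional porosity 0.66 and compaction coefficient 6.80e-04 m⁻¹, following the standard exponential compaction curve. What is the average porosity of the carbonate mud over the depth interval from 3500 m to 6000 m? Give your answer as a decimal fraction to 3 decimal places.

Working in km (1 km = 1000 m; c in km⁻¹ = c in m⁻¹ × 1000):
⟨phi⟩ = (1/(z₂−z₁)) ∫ phi₀ e^(−cz) dz = phi₀·(e^(−c·z₁) − e^(−c·z₂)) / (c·(z₂−z₁))
e^(−0.68×3.5) = 0.0926; e^(−0.68×6) = 0.0169
⟨phi⟩ = 0.66 × (0.0926 − 0.0169) / (0.68 × 2.5) = 0.66 × 0.0445 = 0.0294

0.029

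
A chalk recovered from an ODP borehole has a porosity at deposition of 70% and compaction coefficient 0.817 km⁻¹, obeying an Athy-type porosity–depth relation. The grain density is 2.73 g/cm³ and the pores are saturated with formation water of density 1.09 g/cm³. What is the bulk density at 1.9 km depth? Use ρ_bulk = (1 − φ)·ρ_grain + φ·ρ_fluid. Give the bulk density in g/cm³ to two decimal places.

Porosity at depth: phi = 0.7·exp(−0.817×1.9) = 0.7×0.2118 = 0.1482
Bulk density: ρ_b = (1−phi)ρ_g + phi·ρ_f = 0.8518×2.73 + 0.1482×1.09
       = 2.325 + 0.162 = 2.487 g/cm³

2.49 g/cm³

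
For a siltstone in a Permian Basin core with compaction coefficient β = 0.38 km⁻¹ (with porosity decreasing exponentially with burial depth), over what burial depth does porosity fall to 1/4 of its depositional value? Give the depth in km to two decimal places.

3.65 km

φ/φ₀ = 1/4 ⇒ exp(−β·z) = 1/4 ⇒ z = ln(4) / β
z = 1.3863 / 0.38 = 3.648 km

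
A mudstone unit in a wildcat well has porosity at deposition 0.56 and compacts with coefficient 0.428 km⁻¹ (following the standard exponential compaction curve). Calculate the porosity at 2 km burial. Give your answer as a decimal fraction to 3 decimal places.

0.238

phi = phi₀·exp(−β·Z) = 0.56 × exp(−0.428 × 2) = 0.56 × exp(−0.856)
  = 0.56 × 0.4249 = 0.2379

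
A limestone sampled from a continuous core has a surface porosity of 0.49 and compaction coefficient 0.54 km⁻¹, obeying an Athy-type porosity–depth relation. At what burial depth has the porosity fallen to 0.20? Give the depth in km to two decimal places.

Invert Athy's law: Z = ln(phi₀/phi) / c
Z = ln(0.49/0.2) / 0.54 = ln(2.45) / 0.54 = 0.8961 / 0.54 = 1.659 km

1.66 km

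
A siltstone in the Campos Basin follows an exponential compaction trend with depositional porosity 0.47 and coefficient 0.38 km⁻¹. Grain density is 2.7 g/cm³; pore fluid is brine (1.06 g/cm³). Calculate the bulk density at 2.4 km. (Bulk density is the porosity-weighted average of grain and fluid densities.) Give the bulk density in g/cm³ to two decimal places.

Porosity at depth: φ = 0.47·exp(−0.38×2.4) = 0.47×0.4017 = 0.1888
Bulk density: ρ_b = (1−φ)ρ_g + φ·ρ_f = 0.8112×2.7 + 0.1888×1.06
       = 2.190 + 0.200 = 2.390 g/cm³

2.39 g/cm³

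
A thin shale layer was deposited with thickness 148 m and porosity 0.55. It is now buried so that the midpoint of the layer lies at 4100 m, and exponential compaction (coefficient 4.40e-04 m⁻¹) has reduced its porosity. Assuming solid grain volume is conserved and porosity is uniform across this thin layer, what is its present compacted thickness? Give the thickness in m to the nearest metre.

Working in km (1 km = 1000 m; c in km⁻¹ = c in m⁻¹ × 1000):
Porosity at 4.1 km: φ = 0.55·exp(−0.44×4.1) = 0.0906
Solid-volume conservation: h(1−φ) = h₀(1−φ₀) ⇒ h = h₀·(1−φ₀)/(1−φ)
h = 0.148 × (1 − 0.55)/(1 − 0.0906) = 0.148 × 0.4948 = 0.0732 km

73 m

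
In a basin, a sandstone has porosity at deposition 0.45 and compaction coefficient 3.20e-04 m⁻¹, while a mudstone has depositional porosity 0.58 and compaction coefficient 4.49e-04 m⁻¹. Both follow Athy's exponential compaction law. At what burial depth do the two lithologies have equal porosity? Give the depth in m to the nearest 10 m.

1970 m

Working in km (1 km = 1000 m; c in km⁻¹ = c in m⁻¹ × 1000):
Set n₀ₐ e^(−cₐd) = n₀ᵦ e^(−cᵦd) ⇒ ln(n₀ₐ/n₀ᵦ) = (cₐ − cᵦ)·d
d = ln(0.45/0.58) / (0.32 − 0.449) = -0.2538 / -0.129 = 1.967 km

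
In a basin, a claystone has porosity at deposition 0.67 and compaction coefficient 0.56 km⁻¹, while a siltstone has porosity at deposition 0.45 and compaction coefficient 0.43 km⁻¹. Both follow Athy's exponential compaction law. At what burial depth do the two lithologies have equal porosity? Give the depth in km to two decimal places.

3.06 km

Set phi₀ₐ e^(−βₐz) = phi₀ᵦ e^(−βᵦz) ⇒ ln(phi₀ₐ/phi₀ᵦ) = (βₐ − βᵦ)·z
z = ln(0.67/0.45) / (0.56 − 0.43) = 0.3980 / 0.13 = 3.062 km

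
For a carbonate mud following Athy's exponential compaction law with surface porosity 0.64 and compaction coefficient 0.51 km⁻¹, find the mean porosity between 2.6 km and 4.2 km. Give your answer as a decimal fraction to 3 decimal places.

0.116

⟨n⟩ = (1/(z₂−z₁)) ∫ n₀ e^(−kz) dz = n₀·(e^(−k·z₁) − e^(−k·z₂)) / (k·(z₂−z₁))
e^(−0.51×2.6) = 0.2655; e^(−0.51×4.2) = 0.1174
⟨n⟩ = 0.64 × (0.2655 − 0.1174) / (0.51 × 1.6) = 0.64 × 0.1815 = 0.1162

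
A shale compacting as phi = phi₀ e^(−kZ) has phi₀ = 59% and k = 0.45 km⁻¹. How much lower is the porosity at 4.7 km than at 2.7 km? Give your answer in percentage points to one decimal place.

phi(2.7) = 0.59·e^(−0.45×2.7) = 0.1751
phi(4.7) = 0.59·e^(−0.45×4.7) = 0.0712
Δphi = 0.1751 − 0.0712 = 0.1039

10.4 percentage points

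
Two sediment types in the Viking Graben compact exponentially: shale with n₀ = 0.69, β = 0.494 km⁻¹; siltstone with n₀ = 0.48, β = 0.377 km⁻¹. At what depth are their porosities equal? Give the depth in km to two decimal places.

Set n₀ₐ e^(−βₐd) = n₀ᵦ e^(−βᵦd) ⇒ ln(n₀ₐ/n₀ᵦ) = (βₐ − βᵦ)·d
d = ln(0.69/0.48) / (0.494 − 0.377) = 0.3629 / 0.117 = 3.102 km

3.10 km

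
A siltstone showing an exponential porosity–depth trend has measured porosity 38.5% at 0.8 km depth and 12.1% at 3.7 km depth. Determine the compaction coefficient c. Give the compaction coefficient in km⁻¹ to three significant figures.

Athy: phi(Z) = phi₀ e^(−cZ) ⇒ phi₁/phi₂ = e^{c(Z₂−Z₁)} ⇒ c = ln(phi₁/phi₂)/(Z₂−Z₁)
c = ln(0.385/0.121) / (3.7 − 0.8) = ln(3.182) / 2.9 = 1.1575 / 2.9 = 0.3991 km⁻¹

0.399 km⁻¹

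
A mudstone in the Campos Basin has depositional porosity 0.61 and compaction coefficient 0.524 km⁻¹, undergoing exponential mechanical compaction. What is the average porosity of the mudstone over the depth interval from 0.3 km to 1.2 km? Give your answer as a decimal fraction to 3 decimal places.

0.416

⟨n⟩ = (1/(z₂−z₁)) ∫ n₀ e^(−kz) dz = n₀·(e^(−k·z₁) − e^(−k·z₂)) / (k·(z₂−z₁))
e^(−0.524×0.3) = 0.8545; e^(−0.524×1.2) = 0.5332
⟨n⟩ = 0.61 × (0.8545 − 0.5332) / (0.524 × 0.9) = 0.61 × 0.6813 = 0.4156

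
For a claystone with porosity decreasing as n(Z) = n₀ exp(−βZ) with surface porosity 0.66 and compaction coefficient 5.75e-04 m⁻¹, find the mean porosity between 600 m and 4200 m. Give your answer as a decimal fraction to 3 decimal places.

Working in km (1 km = 1000 m; β in km⁻¹ = β in m⁻¹ × 1000):
⟨n⟩ = (1/(Z₂−Z₁)) ∫ n₀ e^(−βZ) dZ = n₀·(e^(−β·Z₁) − e^(−β·Z₂)) / (β·(Z₂−Z₁))
e^(−0.575×0.6) = 0.7082; e^(−0.575×4.2) = 0.0894
⟨n⟩ = 0.66 × (0.7082 − 0.0894) / (0.575 × 3.6) = 0.66 × 0.2990 = 0.1973

0.197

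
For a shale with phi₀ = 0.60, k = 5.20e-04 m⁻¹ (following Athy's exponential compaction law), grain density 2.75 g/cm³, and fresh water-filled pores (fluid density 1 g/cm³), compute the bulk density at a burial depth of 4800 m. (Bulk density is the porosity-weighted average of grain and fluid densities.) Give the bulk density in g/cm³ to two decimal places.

2.66 g/cm³

Working in km (1 km = 1000 m; k in km⁻¹ = k in m⁻¹ × 1000):
Porosity at depth: phi = 0.6·exp(−0.52×4.8) = 0.6×0.0824 = 0.0494
Bulk density: ρ_b = (1−phi)ρ_g + phi·ρ_f = 0.9506×2.75 + 0.0494×1
       = 2.614 + 0.049 = 2.663 g/cm³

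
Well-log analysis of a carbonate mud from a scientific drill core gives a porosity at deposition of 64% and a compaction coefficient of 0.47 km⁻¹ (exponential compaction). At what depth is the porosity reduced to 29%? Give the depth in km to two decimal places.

1.68 km

Invert Athy's law: z = ln(n₀/n) / k
z = ln(0.64/0.29) / 0.47 = ln(2.207) / 0.47 = 0.7916 / 0.47 = 1.684 km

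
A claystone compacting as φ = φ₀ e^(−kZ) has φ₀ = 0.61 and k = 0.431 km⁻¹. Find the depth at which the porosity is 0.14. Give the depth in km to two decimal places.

Invert Athy's law: Z = ln(φ₀/φ) / k
Z = ln(0.61/0.14) / 0.431 = ln(4.357) / 0.431 = 1.4718 / 0.431 = 3.415 km

3.41 km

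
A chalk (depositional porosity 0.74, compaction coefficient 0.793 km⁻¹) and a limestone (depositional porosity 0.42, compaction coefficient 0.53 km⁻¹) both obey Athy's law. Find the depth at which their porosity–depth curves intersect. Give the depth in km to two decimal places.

Set n₀ₐ e^(−cₐd) = n₀ᵦ e^(−cᵦd) ⇒ ln(n₀ₐ/n₀ᵦ) = (cₐ − cᵦ)·d
d = ln(0.74/0.42) / (0.793 − 0.53) = 0.5664 / 0.263 = 2.154 km

2.15 km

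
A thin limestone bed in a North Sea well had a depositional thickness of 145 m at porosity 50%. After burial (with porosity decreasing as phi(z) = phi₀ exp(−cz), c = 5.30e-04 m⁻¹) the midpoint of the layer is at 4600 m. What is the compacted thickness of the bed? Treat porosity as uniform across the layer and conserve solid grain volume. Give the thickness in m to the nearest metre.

76 m

Working in km (1 km = 1000 m; c in km⁻¹ = c in m⁻¹ × 1000):
Porosity at 4.6 km: phi = 0.5·exp(−0.53×4.6) = 0.0437
Solid-volume conservation: h(1−phi) = h₀(1−phi₀) ⇒ h = h₀·(1−phi₀)/(1−phi)
h = 0.145 × (1 − 0.5)/(1 − 0.0437) = 0.145 × 0.5228 = 0.0758 km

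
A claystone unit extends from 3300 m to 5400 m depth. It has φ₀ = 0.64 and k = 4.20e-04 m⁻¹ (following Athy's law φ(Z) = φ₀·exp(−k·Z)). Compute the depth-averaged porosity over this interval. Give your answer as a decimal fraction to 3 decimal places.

Working in km (1 km = 1000 m; k in km⁻¹ = k in m⁻¹ × 1000):
⟨φ⟩ = (1/(Z₂−Z₁)) ∫ φ₀ e^(−kZ) dZ = φ₀·(e^(−k·Z₁) − e^(−k·Z₂)) / (k·(Z₂−Z₁))
e^(−0.42×3.3) = 0.2501; e^(−0.42×5.4) = 0.1035
⟨φ⟩ = 0.64 × (0.2501 − 0.1035) / (0.42 × 2.1) = 0.64 × 0.1662 = 0.1063

0.106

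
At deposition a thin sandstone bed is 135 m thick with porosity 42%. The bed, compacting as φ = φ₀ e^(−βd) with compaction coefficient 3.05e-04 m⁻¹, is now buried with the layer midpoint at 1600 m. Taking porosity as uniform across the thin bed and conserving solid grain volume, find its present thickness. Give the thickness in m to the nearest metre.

Working in km (1 km = 1000 m; β in km⁻¹ = β in m⁻¹ × 1000):
Porosity at 1.6 km: φ = 0.42·exp(−0.305×1.6) = 0.2578
Solid-volume conservation: h(1−φ) = h₀(1−φ₀) ⇒ h = h₀·(1−φ₀)/(1−φ)
h = 0.135 × (1 − 0.42)/(1 − 0.2578) = 0.135 × 0.7815 = 0.1055 km

105 m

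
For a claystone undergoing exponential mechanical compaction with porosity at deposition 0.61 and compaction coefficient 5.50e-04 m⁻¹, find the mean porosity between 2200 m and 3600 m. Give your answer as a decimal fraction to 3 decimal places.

0.127

Working in km (1 km = 1000 m; β in km⁻¹ = β in m⁻¹ × 1000):
⟨phi⟩ = (1/(d₂−d₁)) ∫ phi₀ e^(−βd) dd = phi₀·(e^(−β·d₁) − e^(−β·d₂)) / (β·(d₂−d₁))
e^(−0.55×2.2) = 0.2982; e^(−0.55×3.6) = 0.1381
⟨phi⟩ = 0.61 × (0.2982 − 0.1381) / (0.55 × 1.4) = 0.61 × 0.2080 = 0.1269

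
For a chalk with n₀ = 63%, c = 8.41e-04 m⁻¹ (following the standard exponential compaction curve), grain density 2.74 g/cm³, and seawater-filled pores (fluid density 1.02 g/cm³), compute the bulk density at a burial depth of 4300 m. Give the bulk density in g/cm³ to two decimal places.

Working in km (1 km = 1000 m; c in km⁻¹ = c in m⁻¹ × 1000):
Porosity at depth: n = 0.63·exp(−0.841×4.3) = 0.63×0.0269 = 0.0169
Bulk density: ρ_b = (1−n)ρ_g + n·ρ_f = 0.9831×2.74 + 0.0169×1.02
       = 2.694 + 0.017 = 2.711 g/cm³

2.71 g/cm³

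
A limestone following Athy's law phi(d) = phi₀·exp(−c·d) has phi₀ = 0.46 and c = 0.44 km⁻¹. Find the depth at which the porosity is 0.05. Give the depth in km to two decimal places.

Invert Athy's law: d = ln(phi₀/phi) / c
d = ln(0.46/0.05) / 0.44 = ln(9.2) / 0.44 = 2.2192 / 0.44 = 5.044 km

5.04 km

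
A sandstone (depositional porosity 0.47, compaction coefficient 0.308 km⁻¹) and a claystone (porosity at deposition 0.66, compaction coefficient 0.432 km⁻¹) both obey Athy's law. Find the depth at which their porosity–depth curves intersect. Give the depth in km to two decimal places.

Set n₀ₐ e^(−βₐZ) = n₀ᵦ e^(−βᵦZ) ⇒ ln(n₀ₐ/n₀ᵦ) = (βₐ − βᵦ)·Z
Z = ln(0.47/0.66) / (0.308 − 0.432) = -0.3395 / -0.124 = 2.738 km

2.74 km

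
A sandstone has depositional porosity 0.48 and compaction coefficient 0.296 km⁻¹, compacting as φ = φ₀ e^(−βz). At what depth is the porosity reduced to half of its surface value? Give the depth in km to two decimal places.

2.34 km

φ/φ₀ = 1/2 ⇒ exp(−β·z) = 1/2 ⇒ z = ln(2) / β
z = 0.6931 / 0.296 = 2.342 km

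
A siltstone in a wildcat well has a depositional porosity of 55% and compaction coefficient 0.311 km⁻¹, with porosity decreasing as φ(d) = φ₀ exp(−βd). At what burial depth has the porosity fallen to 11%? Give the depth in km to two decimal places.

Invert Athy's law: d = ln(φ₀/φ) / β
d = ln(0.55/0.11) / 0.311 = ln(5) / 0.311 = 1.6094 / 0.311 = 5.175 km

5.18 km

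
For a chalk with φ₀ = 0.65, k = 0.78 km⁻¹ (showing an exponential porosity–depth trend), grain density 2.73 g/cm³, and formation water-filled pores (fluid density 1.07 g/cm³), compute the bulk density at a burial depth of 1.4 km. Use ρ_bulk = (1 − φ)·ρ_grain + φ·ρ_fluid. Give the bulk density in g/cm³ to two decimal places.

2.37 g/cm³

Porosity at depth: φ = 0.65·exp(−0.78×1.4) = 0.65×0.3355 = 0.2181
Bulk density: ρ_b = (1−φ)ρ_g + φ·ρ_f = 0.7819×2.73 + 0.2181×1.07
       = 2.135 + 0.233 = 2.368 g/cm³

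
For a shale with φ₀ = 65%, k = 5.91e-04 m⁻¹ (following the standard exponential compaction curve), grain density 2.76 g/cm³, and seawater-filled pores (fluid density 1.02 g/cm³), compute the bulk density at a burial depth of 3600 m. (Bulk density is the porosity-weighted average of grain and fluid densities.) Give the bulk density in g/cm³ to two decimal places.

2.63 g/cm³

Working in km (1 km = 1000 m; k in km⁻¹ = k in m⁻¹ × 1000):
Porosity at depth: φ = 0.65·exp(−0.591×3.6) = 0.65×0.1191 = 0.0774
Bulk density: ρ_b = (1−φ)ρ_g + φ·ρ_f = 0.9226×2.76 + 0.0774×1.02
       = 2.546 + 0.079 = 2.625 g/cm³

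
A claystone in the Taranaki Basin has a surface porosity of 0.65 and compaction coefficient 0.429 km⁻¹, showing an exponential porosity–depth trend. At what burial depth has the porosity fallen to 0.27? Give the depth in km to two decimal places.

Invert Athy's law: Z = ln(phi₀/phi) / c
Z = ln(0.65/0.27) / 0.429 = ln(2.407) / 0.429 = 0.8786 / 0.429 = 2.048 km

2.05 km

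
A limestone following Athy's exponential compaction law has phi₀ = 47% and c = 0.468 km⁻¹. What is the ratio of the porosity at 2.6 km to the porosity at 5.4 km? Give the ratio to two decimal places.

3.71

phi(Z₁)/phi(Z₂) = e^(−c·Z₁)/e^(−c·Z₂) = e^{c(Z₂−Z₁)}
= exp(0.468 × 2.8) = exp(1.31) = 3.7077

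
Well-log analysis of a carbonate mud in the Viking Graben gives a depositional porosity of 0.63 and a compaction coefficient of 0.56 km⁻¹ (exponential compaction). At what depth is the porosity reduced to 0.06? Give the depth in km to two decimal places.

Invert Athy's law: d = ln(n₀/n) / β
d = ln(0.63/0.06) / 0.56 = ln(10.5) / 0.56 = 2.3514 / 0.56 = 4.199 km

4.20 km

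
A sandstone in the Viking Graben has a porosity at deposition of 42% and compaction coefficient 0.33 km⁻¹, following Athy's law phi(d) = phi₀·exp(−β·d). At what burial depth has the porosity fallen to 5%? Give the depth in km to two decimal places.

6.45 km

Invert Athy's law: d = ln(phi₀/phi) / β
d = ln(0.42/0.05) / 0.33 = ln(8.4) / 0.33 = 2.1282 / 0.33 = 6.449 km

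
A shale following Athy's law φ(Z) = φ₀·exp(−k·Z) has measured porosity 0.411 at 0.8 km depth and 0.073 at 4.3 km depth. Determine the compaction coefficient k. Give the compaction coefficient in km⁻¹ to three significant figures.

Athy: φ(Z) = φ₀ e^(−kZ) ⇒ φ₁/φ₂ = e^{k(Z₂−Z₁)} ⇒ k = ln(φ₁/φ₂)/(Z₂−Z₁)
k = ln(0.411/0.073) / (4.3 − 0.8) = ln(5.63) / 3.5 = 1.7281 / 3.5 = 0.4938 km⁻¹

0.494 km⁻¹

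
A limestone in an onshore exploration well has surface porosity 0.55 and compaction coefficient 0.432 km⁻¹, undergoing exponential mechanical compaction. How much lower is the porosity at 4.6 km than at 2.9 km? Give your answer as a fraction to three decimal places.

0.082

n(2.9) = 0.55·e^(−0.432×2.9) = 0.1571
n(4.6) = 0.55·e^(−0.432×4.6) = 0.0754
Δn = 0.1571 − 0.0754 = 0.0817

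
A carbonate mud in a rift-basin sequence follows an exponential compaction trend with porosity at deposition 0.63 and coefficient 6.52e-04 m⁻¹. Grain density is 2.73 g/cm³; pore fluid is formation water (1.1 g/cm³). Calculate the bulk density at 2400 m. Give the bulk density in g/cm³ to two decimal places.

2.52 g/cm³

Working in km (1 km = 1000 m; k in km⁻¹ = k in m⁻¹ × 1000):
Porosity at depth: n = 0.63·exp(−0.652×2.4) = 0.63×0.2091 = 0.1318
Bulk density: ρ_b = (1−n)ρ_g + n·ρ_f = 0.8682×2.73 + 0.1318×1.1
       = 2.370 + 0.145 = 2.515 g/cm³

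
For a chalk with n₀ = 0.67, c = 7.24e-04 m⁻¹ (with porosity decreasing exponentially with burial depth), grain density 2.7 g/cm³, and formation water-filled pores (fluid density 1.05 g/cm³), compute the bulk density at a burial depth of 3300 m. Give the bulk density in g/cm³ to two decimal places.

Working in km (1 km = 1000 m; c in km⁻¹ = c in m⁻¹ × 1000):
Porosity at depth: n = 0.67·exp(−0.724×3.3) = 0.67×0.0917 = 0.0614
Bulk density: ρ_b = (1−n)ρ_g + n·ρ_f = 0.9386×2.7 + 0.0614×1.05
       = 2.534 + 0.065 = 2.599 g/cm³

2.60 g/cm³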